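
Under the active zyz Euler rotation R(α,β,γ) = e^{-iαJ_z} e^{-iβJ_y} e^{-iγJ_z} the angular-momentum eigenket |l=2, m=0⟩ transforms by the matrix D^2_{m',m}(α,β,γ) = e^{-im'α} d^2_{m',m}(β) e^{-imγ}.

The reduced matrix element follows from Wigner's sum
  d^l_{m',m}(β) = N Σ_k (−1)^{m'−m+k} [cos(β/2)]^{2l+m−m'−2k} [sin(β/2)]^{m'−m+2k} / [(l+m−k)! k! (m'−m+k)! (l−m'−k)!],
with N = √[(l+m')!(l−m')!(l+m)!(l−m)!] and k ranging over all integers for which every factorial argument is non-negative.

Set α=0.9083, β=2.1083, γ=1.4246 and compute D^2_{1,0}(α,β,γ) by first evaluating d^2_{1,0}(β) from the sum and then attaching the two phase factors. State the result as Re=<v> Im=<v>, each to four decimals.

Re=0.3313 Im=-0.4247

Split into d^2_{1,0}(β=2.1083) × two z-phases.
Half-angle: c=0.493967, s=0.869481. N=√(6·1·2·2)=4.898979
The bounds max(0,m−m')=0 and min(l+m,l−m')=1 give 2 terms
  k=0: (−1)^1·4.8990/(2)·0.4940^3·0.8695^1 = -0.256702
  k=1: (−1)^2·4.8990/(2)·0.4940^1·0.8695^3 = +0.795341
d^2_{1,0}(2.1083) = -0.256702 +0.795341 = +0.538639
D = (+0.615087-0.788459i)·(+0.538639)·(+1.000000+0.000000i) = +0.331310-0.424695i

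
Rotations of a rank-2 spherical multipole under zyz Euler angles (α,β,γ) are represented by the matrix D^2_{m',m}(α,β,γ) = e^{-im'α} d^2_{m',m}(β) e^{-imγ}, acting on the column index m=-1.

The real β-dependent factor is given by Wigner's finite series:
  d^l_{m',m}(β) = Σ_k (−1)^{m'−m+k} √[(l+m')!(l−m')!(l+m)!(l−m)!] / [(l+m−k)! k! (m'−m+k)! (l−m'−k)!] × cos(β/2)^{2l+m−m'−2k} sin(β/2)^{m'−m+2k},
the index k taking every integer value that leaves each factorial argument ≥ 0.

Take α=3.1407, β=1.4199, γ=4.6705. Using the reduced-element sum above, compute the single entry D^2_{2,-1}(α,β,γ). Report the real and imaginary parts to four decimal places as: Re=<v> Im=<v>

Split into d^2_{2,-1}(β=1.4199) × two z-phases.
c=cos(1.4199/2)=0.758394, s=sin(1.4199/2)=0.651796; N=√[24·1·1·6]=12.000000
k: max(0,(-1)−(2))=0 … min(2+(-1),2−(2))=0
  k=0: (−1)^3·12.0000/(6)·0.7584^1·0.6518^3 = -0.420010
d^2_{2,-1}(1.4199) = -0.420010
Phases: e^{-i·(2)·3.1407}=+0.999998+0.001785i, e^{-i·(-1)·4.6705}=-0.041877-0.999123i ⇒ D=+0.016839+0.419673i

Re=0.0168 Im=0.4197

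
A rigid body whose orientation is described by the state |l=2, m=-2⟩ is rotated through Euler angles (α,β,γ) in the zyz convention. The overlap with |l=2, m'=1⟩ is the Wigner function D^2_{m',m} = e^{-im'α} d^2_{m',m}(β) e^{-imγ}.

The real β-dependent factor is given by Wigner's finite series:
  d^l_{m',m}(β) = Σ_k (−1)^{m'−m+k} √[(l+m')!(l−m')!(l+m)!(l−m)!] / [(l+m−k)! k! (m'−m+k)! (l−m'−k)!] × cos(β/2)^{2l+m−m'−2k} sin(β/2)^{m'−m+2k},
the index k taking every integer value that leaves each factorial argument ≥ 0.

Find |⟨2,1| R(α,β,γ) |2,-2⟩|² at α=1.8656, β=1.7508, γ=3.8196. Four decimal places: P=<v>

P=0.3364

Split into d^2_{1,-2}(β=1.7508) × two z-phases.
c=cos(1.7508/2)=0.640690, s=sin(1.7508/2)=0.767800; N=√[6·1·1·24]=12.000000
Admissible k: 0..0 (factorial args all ≥0)
  k=0: (−1)^3·12.0000/(6)·0.6407^1·0.7678^3 = -0.579992
d^2_{1,-2}(1.7508) = -0.579992
|D^2_{1,-2}|² = |d^2_{1,-2}(β)|² = (-0.579992)² = 0.336390 (the z-rotation phases have unit modulus)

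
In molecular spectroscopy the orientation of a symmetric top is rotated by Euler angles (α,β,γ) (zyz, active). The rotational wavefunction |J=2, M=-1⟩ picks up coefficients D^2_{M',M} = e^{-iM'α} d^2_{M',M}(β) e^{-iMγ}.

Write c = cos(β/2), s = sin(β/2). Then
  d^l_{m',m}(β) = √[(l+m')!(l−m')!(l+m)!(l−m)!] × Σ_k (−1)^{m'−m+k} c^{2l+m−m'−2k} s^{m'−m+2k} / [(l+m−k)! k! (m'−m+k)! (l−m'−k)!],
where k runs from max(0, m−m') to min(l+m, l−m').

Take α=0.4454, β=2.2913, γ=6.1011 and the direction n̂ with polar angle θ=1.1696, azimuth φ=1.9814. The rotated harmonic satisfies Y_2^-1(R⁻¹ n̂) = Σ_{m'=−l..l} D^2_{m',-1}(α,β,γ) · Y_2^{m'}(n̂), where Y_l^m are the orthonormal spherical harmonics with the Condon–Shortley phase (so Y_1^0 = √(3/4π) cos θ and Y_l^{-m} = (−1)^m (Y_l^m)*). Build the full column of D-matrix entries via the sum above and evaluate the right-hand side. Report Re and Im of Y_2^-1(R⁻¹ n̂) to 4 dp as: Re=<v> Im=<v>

Re=0.0859 Im=0.1530

Need the full column D^2_{m',-1} for m'=−2..2 at α=0.4454, β=2.2913, γ=6.1011.
cos(β/2)=0.412454, sin(β/2)=0.910978
d^2_{-2,-1}: single k=1 term ⇒ +0.127839;  D = +0.097056+0.083205i
d^2_{-1,-1}: k∈[0..1] ⇒ +0.028940 -0.423534 = -0.394594;  D = -0.380993-0.102706i
d^2_{0,-1}: k∈[0..1] ⇒ -0.156571 +0.763793 = +0.607222;  D = +0.597183-0.109956i
d^2_{1,-1}: k∈[0..1] ⇒ +0.423534 -0.688704 = -0.265169;  D = -0.214656+0.155684i
d^2_{2,-1}: single k=0 term ⇒ -0.623634;  D = -0.297842+0.547914i
Y_2^{m'}(θ=1.1696,φ=1.9814) and Σ D·Y over m':
  (+0.0971+0.0832i)·(-0.2230+0.2396i)  (-0.3810-0.1027i)·(-0.1109-0.2547i)  (+0.5972-0.1100i)·(-0.1711+0.0000i)  (-0.2147+0.1557i)·(+0.1109-0.2547i)  (-0.2978+0.5479i)·(-0.2230-0.2396i)
Y_2^-1(R⁻¹ n̂) = +0.085896+0.153000i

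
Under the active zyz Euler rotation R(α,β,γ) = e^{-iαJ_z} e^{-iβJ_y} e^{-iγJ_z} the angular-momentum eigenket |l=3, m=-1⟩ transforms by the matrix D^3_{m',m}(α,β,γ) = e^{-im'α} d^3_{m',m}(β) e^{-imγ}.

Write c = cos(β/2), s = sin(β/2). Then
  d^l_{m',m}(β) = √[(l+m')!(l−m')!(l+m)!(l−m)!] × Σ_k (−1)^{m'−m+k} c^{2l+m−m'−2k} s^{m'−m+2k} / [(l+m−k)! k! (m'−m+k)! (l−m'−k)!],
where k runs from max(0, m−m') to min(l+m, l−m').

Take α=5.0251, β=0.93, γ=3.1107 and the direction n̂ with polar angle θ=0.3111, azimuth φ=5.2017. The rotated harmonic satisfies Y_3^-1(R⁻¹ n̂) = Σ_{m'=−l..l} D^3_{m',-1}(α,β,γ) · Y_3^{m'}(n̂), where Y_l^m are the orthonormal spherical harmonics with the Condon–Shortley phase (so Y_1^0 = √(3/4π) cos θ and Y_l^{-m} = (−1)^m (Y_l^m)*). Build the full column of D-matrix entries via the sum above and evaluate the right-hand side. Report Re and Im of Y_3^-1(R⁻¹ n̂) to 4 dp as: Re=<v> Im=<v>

Re=0.4318 Im=0.0264

Need the full column D^3_{m',-1} for m'=−3..3 at α=5.0251, β=0.93, γ=3.1107.
cos(β/2)=0.893822, sin(β/2)=0.448423
d^3_{-3,-1}: single k=2 term ⇒ +0.497078;  D = +0.391601-0.306161i
d^3_{-2,-1}: k∈[1..2] ⇒ +0.808988 -0.407235 = +0.401752;  D = +0.332816+0.225029i
d^3_{-1,-1}: k∈[0..2] ⇒ +0.509923 -1.026759 +0.193822 = -0.323014;  D = +0.089831-0.310271i
d^3_{0,-1}: k∈[0..2] ⇒ -0.886201 +0.669156 -0.056141 = -0.273186;  D = +0.273056-0.008438i
d^3_{1,-1}: k∈[0..2] ⇒ +0.770070 -0.258430 +0.008131 = +0.519771;  D = -0.175101-0.489388i
d^3_{2,-1}: k∈[0..1] ⇒ -0.407235 +0.051249 = -0.355986;  D = -0.282029+0.217223i
d^3_{3,-1}: single k=0 term ⇒ +0.125112;  D = +0.103134+0.070826i
Y_3^{m'}(θ=0.3111,φ=5.2017) and Σ D·Y over m':
  (+0.3916-0.3062i)·(-0.0119-0.0012i)  (+0.3328+0.2250i)·(-0.0509+0.0756i)  (+0.0898-0.3103i)·(+0.1642+0.3084i)  (+0.2731-0.0084i)·(+0.5441+0.0000i)  (-0.1751-0.4894i)·(-0.1642+0.3084i)  (-0.2820+0.2172i)·(-0.0509-0.0756i)  (+0.1031+0.0708i)·(+0.0119-0.0012i)
Y_3^-1(R⁻¹ n̂) = +0.431759+0.026410i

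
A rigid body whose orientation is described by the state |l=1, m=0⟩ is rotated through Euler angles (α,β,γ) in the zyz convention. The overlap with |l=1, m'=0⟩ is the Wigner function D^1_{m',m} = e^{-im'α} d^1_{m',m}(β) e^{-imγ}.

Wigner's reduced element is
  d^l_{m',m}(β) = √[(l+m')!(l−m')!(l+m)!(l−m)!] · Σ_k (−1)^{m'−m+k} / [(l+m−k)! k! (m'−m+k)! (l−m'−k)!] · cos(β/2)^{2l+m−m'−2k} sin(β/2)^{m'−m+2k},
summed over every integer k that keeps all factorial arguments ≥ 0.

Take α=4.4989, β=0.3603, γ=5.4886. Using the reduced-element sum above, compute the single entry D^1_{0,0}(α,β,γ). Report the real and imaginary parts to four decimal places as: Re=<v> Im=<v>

Split into d^1_{0,0}(β=0.3603) × two z-phases.
With c≡cos(β/2)=0.983817 and s≡sin(β/2)=0.179177, N=[1·1·1·1]^{1/2}=1.000000
Admissible k: 0..1 (factorial args all ≥0)
  k=0: (−1)^0·1.0000/(1)·0.9838^2·0.1792^0 = +0.967896
  k=1: (−1)^1·1.0000/(1)·0.9838^0·0.1792^2 = -0.032104
d^1_{0,0}(0.3603) = +0.967896 -0.032104 = +0.935791
Attach z-rotation phases: D = e^{-i(0)(4.4989)}·(+0.935791)·e^{-i(0)(5.4886)} = +0.935791+0.000000i

Re=0.9358 Im=0.0000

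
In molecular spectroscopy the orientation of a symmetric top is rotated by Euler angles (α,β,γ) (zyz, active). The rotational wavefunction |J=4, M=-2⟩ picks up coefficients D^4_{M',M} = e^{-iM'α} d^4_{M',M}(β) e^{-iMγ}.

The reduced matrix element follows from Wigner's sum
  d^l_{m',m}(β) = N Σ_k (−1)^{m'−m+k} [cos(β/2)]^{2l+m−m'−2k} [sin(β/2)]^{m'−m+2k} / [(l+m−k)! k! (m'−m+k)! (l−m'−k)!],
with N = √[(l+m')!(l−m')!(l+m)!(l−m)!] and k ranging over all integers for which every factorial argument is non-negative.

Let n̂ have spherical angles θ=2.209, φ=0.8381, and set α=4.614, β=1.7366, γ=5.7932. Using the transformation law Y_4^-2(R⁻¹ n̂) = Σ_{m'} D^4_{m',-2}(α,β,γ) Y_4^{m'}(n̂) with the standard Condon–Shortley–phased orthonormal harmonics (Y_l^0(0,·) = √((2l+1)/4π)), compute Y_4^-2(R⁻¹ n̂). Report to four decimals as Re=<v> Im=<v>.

Need the full column D^4_{m',-2} for m'=−4..4 at α=4.614, β=1.7366, γ=5.7932.
cos(β/2)=0.646125, sin(β/2)=0.763232
d^4_{-4,-2}: single k=2 term ⇒ +0.224280;  D = +0.043957-0.219930i
d^4_{-3,-2}: k∈[1..2] ⇒ +0.134257 -0.562001 = -0.427744;  D = -0.409184-0.124632i
d^4_{-2,-2}: k∈[0..2] ⇒ +0.030376 -0.508620 +0.887121 = +0.408877;  D = -0.156980+0.377542i
d^4_{-1,-2}: k∈[0..2] ⇒ -0.152233 +1.062082 -0.987976 = -0.078127;  D = +0.068844+0.036936i
d^4_{0,-2}: k∈[0..2] ⇒ +0.402099 -1.496172 +0.782875 = -0.311198;  D = -0.173352+0.258444i
d^4_{1,-2}: k∈[0..2] ⇒ -0.708055 +1.481964 -0.413568 = +0.360341;  D = +0.278092+0.229152i
d^4_{2,-2}: k∈[0..2] ⇒ +0.887121 -0.990267 +0.115147 = +0.012000;  D = -0.008504+0.008467i
d^4_{3,-2}: k∈[0..1] ⇒ -0.784182 +0.364733 = -0.419449;  D = +0.265310+0.324881i
d^4_{4,-2}: single k=0 term ⇒ +0.436667;  D = +0.363713-0.241642i
Y_4^{m'}(θ=2.209,φ=0.8381) and Σ D·Y over m':
  (+0.0440-0.2199i)·(-0.1801+0.0385i)  (-0.4092-0.1246i)·(+0.3128+0.2268i)  (-0.1570+0.3775i)·(-0.0337-0.3186i)  (+0.0688+0.0369i)·(+0.0781-0.0868i)  (-0.1734+0.2584i)·(-0.3426+0.0000i)  (+0.2781+0.2292i)·(-0.0781-0.0868i)  (-0.0085+0.0085i)·(-0.0337+0.3186i)  (+0.2653+0.3249i)·(-0.3128+0.2268i)  (+0.3637-0.2416i)·(-0.1801-0.0385i)
Y_4^-2(R⁻¹ n̂) = -0.141342-0.201794i

Re=-0.1413 Im=-0.2018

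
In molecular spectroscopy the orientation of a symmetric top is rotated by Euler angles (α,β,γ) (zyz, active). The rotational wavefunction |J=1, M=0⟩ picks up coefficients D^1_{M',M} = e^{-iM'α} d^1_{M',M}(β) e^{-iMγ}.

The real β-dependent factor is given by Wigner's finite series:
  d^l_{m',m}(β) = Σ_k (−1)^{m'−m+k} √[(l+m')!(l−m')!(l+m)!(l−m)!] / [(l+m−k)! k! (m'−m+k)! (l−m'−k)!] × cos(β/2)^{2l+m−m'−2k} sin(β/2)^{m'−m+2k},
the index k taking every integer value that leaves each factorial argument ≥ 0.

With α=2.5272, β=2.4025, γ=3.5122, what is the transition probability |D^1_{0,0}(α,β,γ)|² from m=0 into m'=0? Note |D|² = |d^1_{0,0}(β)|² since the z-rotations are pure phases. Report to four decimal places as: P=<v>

P=0.5462

Split into d^1_{0,0}(β=2.4025) × two z-phases.
With c≡cos(β/2)=0.361192 and s≡sin(β/2)=0.932491, N=[1·1·1·1]^{1/2}=1.000000
k: max(0,(0)−(0))=0 … min(1+(0),1−(0))=1
  k=0: (−1)^0·1.0000/(1)·0.3612^2·0.9325^0 = +0.130460
  k=1: (−1)^1·1.0000/(1)·0.3612^0·0.9325^2 = -0.869540
d^1_{0,0}(2.4025) = +0.130460 -0.869540 = -0.739080
|D^1_{0,0}|² = |d^1_{0,0}(β)|² = (-0.739080)² = 0.546239 (the z-rotation phases have unit modulus)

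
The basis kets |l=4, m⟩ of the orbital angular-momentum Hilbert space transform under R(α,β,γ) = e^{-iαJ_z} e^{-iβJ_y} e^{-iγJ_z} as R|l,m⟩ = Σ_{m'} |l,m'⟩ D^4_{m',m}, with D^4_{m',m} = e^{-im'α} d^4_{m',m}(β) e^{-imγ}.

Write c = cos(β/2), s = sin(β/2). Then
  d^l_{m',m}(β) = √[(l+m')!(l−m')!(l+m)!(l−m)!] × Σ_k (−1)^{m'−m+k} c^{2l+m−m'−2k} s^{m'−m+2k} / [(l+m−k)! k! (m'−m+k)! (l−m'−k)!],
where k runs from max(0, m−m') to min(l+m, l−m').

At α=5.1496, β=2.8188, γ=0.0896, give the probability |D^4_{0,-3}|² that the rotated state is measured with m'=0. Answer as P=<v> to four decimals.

First d^4_{0,-3}(β=2.8188), then the phase factors e^{-i(0)α} and e^{-i(-3)γ}:
Half-angle: c=0.160697, s=0.987004. N=√(24·24·1·5040)=1703.830978
k∈{0,1} keeps every argument non-negative
  k=0: (−1)^3·1703.8310/(144)·0.1607^5·0.9870^3 = -0.001219
  k=1: (−1)^4·1703.8310/(144)·0.1607^3·0.9870^5 = +0.045992
d^4_{0,-3}(2.8188) = -0.001219 +0.045992 = +0.044772
|D^4_{0,-3}|² = |d^4_{0,-3}(β)|² = (+0.044772)² = 0.002005 (the z-rotation phases have unit modulus)

P=0.0020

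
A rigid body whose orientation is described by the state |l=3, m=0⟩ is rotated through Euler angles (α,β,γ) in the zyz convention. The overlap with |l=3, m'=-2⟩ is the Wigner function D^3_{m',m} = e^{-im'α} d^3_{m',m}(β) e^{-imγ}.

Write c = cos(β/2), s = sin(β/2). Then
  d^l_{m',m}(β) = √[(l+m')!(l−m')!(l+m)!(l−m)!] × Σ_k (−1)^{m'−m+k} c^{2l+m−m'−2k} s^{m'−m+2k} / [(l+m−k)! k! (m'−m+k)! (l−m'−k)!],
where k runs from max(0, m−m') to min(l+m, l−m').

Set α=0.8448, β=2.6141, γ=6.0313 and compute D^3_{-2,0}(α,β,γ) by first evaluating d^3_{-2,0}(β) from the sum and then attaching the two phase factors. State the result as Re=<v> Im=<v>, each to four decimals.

D^3_{-2,0}(0.8448,2.6141,6.0313) = e^{-i·-2·0.8448}·d^3_{-2,0}(2.6141)·e^{-i·0·6.0313}. Compute d first:
c=cos(2.6141/2)=0.260699, s=sin(2.6141/2)=0.965420; N=√[1·120·6·6]=65.726707
Admissible k: 2..3 (factorial args all ≥0)
  k=2: (−1)^0·65.7267/(12)·0.2607^4·0.9654^2 = +0.023580
  k=3: (−1)^1·65.7267/(12)·0.2607^2·0.9654^4 = -0.323374
d^3_{-2,0}(2.6141) = +0.023580 -0.323374 = -0.299794
Phases: e^{-i·(-2)·0.8448}=-0.118524+0.992951i, e^{-i·(0)·6.0313}=+1.000000+0.000000i ⇒ D=+0.035533-0.297680i

Re=0.0355 Im=-0.2977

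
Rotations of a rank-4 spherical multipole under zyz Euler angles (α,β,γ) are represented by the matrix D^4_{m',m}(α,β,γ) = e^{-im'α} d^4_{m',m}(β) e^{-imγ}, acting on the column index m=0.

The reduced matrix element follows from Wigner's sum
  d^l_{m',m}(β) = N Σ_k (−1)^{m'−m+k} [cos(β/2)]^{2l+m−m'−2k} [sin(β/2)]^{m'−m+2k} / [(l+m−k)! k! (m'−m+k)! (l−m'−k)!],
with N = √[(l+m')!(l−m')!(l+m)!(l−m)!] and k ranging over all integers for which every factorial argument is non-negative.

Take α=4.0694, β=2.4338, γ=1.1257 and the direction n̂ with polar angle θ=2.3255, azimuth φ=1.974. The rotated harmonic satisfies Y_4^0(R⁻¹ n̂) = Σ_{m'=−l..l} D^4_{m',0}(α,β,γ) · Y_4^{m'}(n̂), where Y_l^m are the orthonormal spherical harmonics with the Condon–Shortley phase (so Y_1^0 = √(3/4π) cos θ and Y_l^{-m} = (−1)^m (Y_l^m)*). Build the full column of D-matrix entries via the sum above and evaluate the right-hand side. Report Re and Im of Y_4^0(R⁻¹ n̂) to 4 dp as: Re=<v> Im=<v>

Need the full column D^4_{m',0} for m'=−4..4 at α=4.0694, β=2.4338, γ=1.1257.
cos(β/2)=0.346555, sin(β/2)=0.938030
d^4_{-4,0}: single k=4 term ⇒ +0.093434;  D = -0.078681-0.050391i
d^4_{-3,0}: k∈[3..4] ⇒ +0.048818 -0.357655 = -0.308837;  D = -0.289238+0.108266i
d^4_{-2,0}: k∈[2..4] ⇒ +0.014461 -0.282518 +0.776185 = +0.508128;  D = -0.142775+0.487657i
d^4_{-1,0}: k∈[1..4] ⇒ +0.002518 -0.110708 +0.811085 -0.990383 = -0.287487;  D = +0.172374+0.230078i
d^4_{0,0}: k∈[0..4] ⇒ +0.000208 -0.024389 +0.402030 -1.309074 +0.599421 = -0.331803;  D = -0.331803+0.000000i
d^4_{1,0}: k∈[0..3] ⇒ -0.002518 +0.110708 -0.811085 +0.990383 = +0.287487;  D = -0.172374+0.230078i
d^4_{2,0}: k∈[0..2] ⇒ +0.014461 -0.282518 +0.776185 = +0.508128;  D = -0.142775-0.487657i
d^4_{3,0}: k∈[0..1] ⇒ -0.048818 +0.357655 = +0.308837;  D = +0.289238+0.108266i
d^4_{4,0}: single k=0 term ⇒ +0.093434;  D = -0.078681+0.050391i
Y_4^{m'}(θ=2.3255,φ=1.974) and Σ D·Y over m':
  (-0.0787-0.0504i)·(-0.0052-0.1245i)  (-0.2892+0.1083i)·(-0.3101-0.1171i)  (-0.1428+0.4877i)·(-0.2808+0.2928i)  (+0.1724+0.2301i)·(+0.0264+0.0620i)  (-0.3318+0.0000i)·(-0.3565+0.0000i)  (-0.1724+0.2301i)·(-0.0264+0.0620i)  (-0.1428-0.4877i)·(-0.2808-0.2928i)  (+0.2892+0.1083i)·(+0.3101-0.1171i)  (-0.0787+0.0504i)·(-0.0052+0.1245i)
Y_4^0(R⁻¹ n̂) = +0.086509+0.000000i

Re=0.0865 Im=0.0000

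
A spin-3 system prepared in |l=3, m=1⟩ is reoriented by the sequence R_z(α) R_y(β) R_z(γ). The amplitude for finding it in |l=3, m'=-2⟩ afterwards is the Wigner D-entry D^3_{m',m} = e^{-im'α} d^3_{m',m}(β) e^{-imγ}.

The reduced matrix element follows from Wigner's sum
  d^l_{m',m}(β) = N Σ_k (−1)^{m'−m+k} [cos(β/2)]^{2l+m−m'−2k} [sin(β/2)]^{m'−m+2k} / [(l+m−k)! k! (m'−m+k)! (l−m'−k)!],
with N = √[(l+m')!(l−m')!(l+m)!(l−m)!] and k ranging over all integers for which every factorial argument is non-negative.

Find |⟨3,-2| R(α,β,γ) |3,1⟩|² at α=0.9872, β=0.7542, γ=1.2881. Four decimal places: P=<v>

P=0.0547

First d^3_{-2,1}(β=0.7542), then the phase factors e^{-i(-2)α} and e^{-i(1)γ}:
c=cos(0.7542/2)=0.929736, s=sin(0.7542/2)=0.368226; N=√[1·120·24·2]=75.894664
The bounds max(0,m−m')=3 and min(l+m,l−m')=4 give 2 terms
  k=3: (−1)^0·75.8947/(12)·0.9297^3·0.3682^3 = +0.253777
  k=4: (−1)^1·75.8947/(24)·0.9297^1·0.3682^5 = -0.019904
d^3_{-2,1}(0.7542) = +0.253777 -0.019904 = +0.233873
|D^3_{-2,1}|² = |d^3_{-2,1}(β)|² = (+0.233873)² = 0.054697 (the z-rotation phases have unit modulus)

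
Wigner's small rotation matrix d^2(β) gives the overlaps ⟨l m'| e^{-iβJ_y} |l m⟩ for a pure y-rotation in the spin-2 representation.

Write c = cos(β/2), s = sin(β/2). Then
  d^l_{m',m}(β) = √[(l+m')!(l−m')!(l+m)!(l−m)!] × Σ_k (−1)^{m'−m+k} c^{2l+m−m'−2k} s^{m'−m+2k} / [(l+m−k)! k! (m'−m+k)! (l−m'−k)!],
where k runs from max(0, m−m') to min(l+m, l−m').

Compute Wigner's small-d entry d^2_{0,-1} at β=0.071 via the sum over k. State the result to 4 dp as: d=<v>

d=-0.0867

d^2_{0,-1}(β=0.071) via Wigner's sum:
Half-angle: c=0.999370, s=0.035493. N=√(2·2·1·6)=4.898979
k: max(0,(-1)−(0))=0 … min(2+(-1),2−(0))=1
  k=0: (−1)^1·4.8990/(2)·0.9994^3·0.0355^1 = -0.086774
  k=1: (−1)^2·4.8990/(2)·0.9994^1·0.0355^3 = +0.000109
d^2_{0,-1}(0.071) = -0.086774 +0.000109 = -0.086665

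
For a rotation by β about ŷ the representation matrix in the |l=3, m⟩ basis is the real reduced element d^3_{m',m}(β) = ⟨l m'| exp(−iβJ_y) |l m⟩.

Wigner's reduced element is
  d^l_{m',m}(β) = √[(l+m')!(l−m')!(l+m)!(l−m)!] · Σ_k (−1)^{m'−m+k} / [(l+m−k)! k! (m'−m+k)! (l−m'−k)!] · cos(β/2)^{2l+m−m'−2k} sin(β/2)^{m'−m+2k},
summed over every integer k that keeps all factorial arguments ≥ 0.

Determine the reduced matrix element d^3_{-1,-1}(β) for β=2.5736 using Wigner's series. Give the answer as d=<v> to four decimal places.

d=0.3550

d^3_{-1,-1}(β=2.5736) via Wigner's sum:
Half-angle: c=0.280194, s=0.959943. N=√(2·24·2·24)=48.000000
k∈{0,1,2} keeps every argument non-negative
  k=0: (−1)^0·48.0000/(48)·0.2802^6·0.9599^0 = +0.000484
  k=1: (−1)^1·48.0000/(6)·0.2802^4·0.9599^2 = -0.045438
  k=2: (−1)^2·48.0000/(8)·0.2802^2·0.9599^4 = +0.399992
d^3_{-1,-1}(2.5736) = +0.000484 -0.045438 +0.399992 = +0.355038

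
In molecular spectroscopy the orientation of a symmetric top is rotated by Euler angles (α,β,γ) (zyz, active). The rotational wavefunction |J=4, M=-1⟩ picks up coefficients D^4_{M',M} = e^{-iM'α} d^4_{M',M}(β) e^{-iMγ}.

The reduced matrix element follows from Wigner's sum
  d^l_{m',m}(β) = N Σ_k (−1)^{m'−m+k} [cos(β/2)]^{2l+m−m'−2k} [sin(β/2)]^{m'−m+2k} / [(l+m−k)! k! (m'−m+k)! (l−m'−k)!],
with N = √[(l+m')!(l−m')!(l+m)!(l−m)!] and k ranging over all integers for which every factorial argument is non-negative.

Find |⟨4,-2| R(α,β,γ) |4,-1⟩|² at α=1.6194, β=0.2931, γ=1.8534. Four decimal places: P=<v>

D^4_{-2,-1}(1.6194,0.2931,1.8534) = e^{-i·-2·1.6194}·d^4_{-2,-1}(0.2931)·e^{-i·-1·1.8534}. Compute d first:
c=cos(0.2931/2)=0.989281, s=sin(0.2931/2)=0.146026; N=√[2·720·6·120]=1018.233765
k: max(0,(-1)−(-2))=1 … min(4+(-1),4−(-2))=3
  k=1: (−1)^0·1018.2338/(240)·0.9893^7·0.1460^1 = +0.574518
  k=2: (−1)^1·1018.2338/(48)·0.9893^5·0.1460^3 = -0.062588
  k=3: (−1)^2·1018.2338/(72)·0.9893^3·0.1460^5 = +0.000909
d^4_{-2,-1}(0.2931) = +0.574518 -0.062588 +0.000909 = +0.512838
|D^4_{-2,-1}|² = |d^4_{-2,-1}(β)|² = (+0.512838)² = 0.263003 (the z-rotation phases have unit modulus)

P=0.2630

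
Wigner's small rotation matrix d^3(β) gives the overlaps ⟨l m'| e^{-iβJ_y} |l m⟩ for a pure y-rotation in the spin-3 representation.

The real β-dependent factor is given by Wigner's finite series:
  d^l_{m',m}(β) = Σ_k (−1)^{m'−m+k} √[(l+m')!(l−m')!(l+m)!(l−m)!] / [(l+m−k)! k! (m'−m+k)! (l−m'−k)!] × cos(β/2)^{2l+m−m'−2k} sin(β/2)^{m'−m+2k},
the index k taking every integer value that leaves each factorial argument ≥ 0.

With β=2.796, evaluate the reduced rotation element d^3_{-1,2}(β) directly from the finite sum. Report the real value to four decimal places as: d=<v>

d=-0.4737

d^3_{-1,2}(β=2.796) via Wigner's sum:
With c≡cos(β/2)=0.171938 and s≡sin(β/2)=0.985108, N=[2·24·120·1]^{1/2}=75.894664
The bounds max(0,m−m')=3 and min(l+m,l−m')=4 give 2 terms
  k=3: (−1)^0·75.8947/(12)·0.1719^3·0.9851^3 = +0.030732
  k=4: (−1)^1·75.8947/(24)·0.1719^1·0.9851^5 = -0.504417
d^3_{-1,2}(2.796) = +0.030732 -0.504417 = -0.473685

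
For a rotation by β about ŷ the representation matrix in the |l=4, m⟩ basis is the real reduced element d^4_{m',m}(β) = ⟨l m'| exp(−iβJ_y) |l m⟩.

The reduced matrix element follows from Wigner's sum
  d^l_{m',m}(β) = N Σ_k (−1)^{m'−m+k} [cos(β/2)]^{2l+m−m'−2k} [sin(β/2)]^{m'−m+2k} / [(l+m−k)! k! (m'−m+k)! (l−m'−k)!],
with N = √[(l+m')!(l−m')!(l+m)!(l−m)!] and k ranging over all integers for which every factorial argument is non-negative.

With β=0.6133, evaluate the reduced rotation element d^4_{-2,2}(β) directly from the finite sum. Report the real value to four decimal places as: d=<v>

d^4_{-2,2}(β=0.6133) via Wigner's sum:
With c≡cos(β/2)=0.953350 and s≡sin(β/2)=0.301867, N=[2·720·720·2]^{1/2}=1440.000000
k∈{4,5,6} keeps every argument non-negative
  k=4: (−1)^0·1440.0000/(96)·0.9534^4·0.3019^4 = +0.102887
  k=5: (−1)^1·1440.0000/(120)·0.9534^2·0.3019^6 = -0.008252
  k=6: (−1)^2·1440.0000/(1440)·0.9534^0·0.3019^8 = +0.000069
d^4_{-2,2}(0.6133) = +0.102887 -0.008252 +0.000069 = +0.094704

d=0.0947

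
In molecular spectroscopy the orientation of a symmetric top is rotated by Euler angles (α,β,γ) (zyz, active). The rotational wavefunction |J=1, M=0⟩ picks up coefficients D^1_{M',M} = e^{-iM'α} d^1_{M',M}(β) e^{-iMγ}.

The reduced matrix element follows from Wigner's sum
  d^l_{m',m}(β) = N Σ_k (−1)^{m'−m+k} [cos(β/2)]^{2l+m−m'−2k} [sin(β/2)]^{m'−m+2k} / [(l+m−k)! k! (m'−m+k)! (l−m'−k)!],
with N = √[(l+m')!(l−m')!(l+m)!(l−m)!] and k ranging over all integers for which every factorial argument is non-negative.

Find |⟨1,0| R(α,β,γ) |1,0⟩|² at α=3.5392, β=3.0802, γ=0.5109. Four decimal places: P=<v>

P=0.9962

D^1_{0,0}(3.5392,3.0802,0.5109) = e^{-i·0·3.5392}·d^1_{0,0}(3.0802)·e^{-i·0·0.5109}. Compute d first:
Half-angle: c=0.030692, s=0.999529. N=√(1·1·1·1)=1.000000
k: max(0,(0)−(0))=0 … min(1+(0),1−(0))=1
  k=0: (−1)^0·1.0000/(1)·0.0307^2·0.9995^0 = +0.000942
  k=1: (−1)^1·1.0000/(1)·0.0307^0·0.9995^2 = -0.999058
d^1_{0,0}(3.0802) = +0.000942 -0.999058 = -0.998116
|D^1_{0,0}|² = |d^1_{0,0}(β)|² = (-0.998116)² = 0.996236 (the z-rotation phases have unit modulus)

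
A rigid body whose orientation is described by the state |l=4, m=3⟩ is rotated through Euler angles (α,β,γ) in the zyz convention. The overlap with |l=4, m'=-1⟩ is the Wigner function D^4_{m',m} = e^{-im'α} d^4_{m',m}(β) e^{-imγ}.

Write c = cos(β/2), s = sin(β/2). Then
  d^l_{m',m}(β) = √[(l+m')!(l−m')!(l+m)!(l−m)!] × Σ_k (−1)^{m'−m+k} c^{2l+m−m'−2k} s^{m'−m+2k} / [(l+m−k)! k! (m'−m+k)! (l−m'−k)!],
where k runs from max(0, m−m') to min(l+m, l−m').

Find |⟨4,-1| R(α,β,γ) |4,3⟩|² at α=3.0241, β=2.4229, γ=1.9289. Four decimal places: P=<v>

P=0.2552

Split into d^4_{-1,3}(β=2.4229) × two z-phases.
With c≡cos(β/2)=0.351662 and s≡sin(β/2)=0.936127, N=[6·120·5040·1]^{1/2}=1904.940944
k: max(0,(3)−(-1))=4 … min(4+(3),4−(-1))=5
  k=4: (−1)^0·1904.9409/(144)·0.3517^4·0.9361^4 = +0.155368
  k=5: (−1)^1·1904.9409/(240)·0.3517^2·0.9361^6 = -0.660588
d^4_{-1,3}(2.4229) = +0.155368 -0.660588 = -0.505220
|D^4_{-1,3}|² = |d^4_{-1,3}(β)|² = (-0.505220)² = 0.255247 (the z-rotation phases have unit modulus)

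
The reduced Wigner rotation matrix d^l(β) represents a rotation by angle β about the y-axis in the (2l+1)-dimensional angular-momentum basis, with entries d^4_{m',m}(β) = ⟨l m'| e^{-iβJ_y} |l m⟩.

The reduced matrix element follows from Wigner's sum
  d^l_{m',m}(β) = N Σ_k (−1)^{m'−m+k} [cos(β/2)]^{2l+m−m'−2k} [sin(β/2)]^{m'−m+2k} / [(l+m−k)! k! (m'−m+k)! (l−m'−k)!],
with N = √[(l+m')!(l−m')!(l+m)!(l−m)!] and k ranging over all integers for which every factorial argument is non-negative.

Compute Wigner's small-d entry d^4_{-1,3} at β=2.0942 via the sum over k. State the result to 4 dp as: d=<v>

d=-0.3718

d^4_{-1,3}(β=2.0942) via Wigner's sum:
With c≡cos(β/2)=0.500084 and s≡sin(β/2)=0.865977, N=[6·120·5040·1]^{1/2}=1904.940944
Admissible k: 4..5 (factorial args all ≥0)
  k=4: (−1)^0·1904.9409/(144)·0.5001^4·0.8660^4 = +0.465283
  k=5: (−1)^1·1904.9409/(240)·0.5001^2·0.8660^6 = -0.837132
d^4_{-1,3}(2.0942) = +0.465283 -0.837132 = -0.371849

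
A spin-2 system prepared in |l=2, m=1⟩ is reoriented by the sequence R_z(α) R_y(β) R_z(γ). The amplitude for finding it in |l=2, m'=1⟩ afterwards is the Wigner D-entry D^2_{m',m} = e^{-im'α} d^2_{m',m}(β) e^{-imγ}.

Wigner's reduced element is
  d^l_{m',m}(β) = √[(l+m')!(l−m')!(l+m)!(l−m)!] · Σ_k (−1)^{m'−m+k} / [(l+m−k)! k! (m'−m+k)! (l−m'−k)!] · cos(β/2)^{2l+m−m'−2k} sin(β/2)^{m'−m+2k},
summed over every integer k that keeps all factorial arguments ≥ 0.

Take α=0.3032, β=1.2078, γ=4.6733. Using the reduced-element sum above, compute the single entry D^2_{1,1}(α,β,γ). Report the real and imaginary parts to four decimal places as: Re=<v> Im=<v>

First d^2_{1,1}(β=1.2078), then the phase factors e^{-i(1)α} and e^{-i(1)γ}:
Half-angle: c=0.823127, s=0.567857. N=√(6·1·6·1)=6.000000
k∈{0,1} keeps every argument non-negative
  k=0: (−1)^0·6.0000/(6)·0.8231^4·0.5679^0 = +0.459058
  k=1: (−1)^1·6.0000/(2)·0.8231^2·0.5679^2 = -0.655440
d^2_{1,1}(1.2078) = +0.459058 -0.655440 = -0.196382
D = (+0.954386-0.298576i)·(-0.196382)·(-0.039079+0.999236i) = -0.051266-0.189572i

Re=-0.0513 Im=-0.1896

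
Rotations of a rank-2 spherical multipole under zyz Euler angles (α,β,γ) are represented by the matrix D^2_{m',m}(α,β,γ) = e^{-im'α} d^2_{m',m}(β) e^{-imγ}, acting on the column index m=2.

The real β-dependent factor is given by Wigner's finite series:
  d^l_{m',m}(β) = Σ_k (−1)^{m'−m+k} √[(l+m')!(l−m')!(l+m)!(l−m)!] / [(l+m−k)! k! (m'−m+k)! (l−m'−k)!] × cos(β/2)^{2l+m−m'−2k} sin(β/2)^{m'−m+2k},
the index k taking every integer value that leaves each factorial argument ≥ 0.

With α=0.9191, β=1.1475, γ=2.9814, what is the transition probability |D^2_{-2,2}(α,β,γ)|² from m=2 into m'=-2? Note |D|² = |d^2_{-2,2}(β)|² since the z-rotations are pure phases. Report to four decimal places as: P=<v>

P=0.0075

Split into d^2_{-2,2}(β=1.1475) × two z-phases.
Half-angle: c=0.839871, s=0.542785. N=√(1·24·24·1)=24.000000
The bounds max(0,m−m')=4 and min(l+m,l−m')=4 give 1 term
  k=4: (−1)^0·24.0000/(24)·0.8399^0·0.5428^4 = +0.086799
d^2_{-2,2}(1.1475) = +0.086799
|D^2_{-2,2}|² = |d^2_{-2,2}(β)|² = (+0.086799)² = 0.007534 (the z-rotation phases have unit modulus)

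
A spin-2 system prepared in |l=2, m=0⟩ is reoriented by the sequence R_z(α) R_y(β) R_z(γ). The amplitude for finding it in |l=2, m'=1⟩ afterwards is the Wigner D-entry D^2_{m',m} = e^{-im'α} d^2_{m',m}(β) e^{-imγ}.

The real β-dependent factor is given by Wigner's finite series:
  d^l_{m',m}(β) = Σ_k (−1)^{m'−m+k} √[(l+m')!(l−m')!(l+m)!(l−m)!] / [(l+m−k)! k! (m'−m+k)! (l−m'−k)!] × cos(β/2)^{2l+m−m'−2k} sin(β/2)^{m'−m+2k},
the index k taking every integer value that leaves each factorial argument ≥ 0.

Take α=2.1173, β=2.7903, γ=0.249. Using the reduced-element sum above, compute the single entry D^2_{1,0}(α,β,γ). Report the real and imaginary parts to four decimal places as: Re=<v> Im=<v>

D^2_{1,0}(2.1173,2.7903,0.249) = e^{-i·1·2.1173}·d^2_{1,0}(2.7903)·e^{-i·0·0.249}. Compute d first:
With c≡cos(β/2)=0.174745 and s≡sin(β/2)=0.984614, N=[6·1·2·2]^{1/2}=4.898979
k: max(0,(0)−(1))=0 … min(2+(0),2−(1))=1
  k=0: (−1)^1·4.8990/(2)·0.1747^3·0.9846^1 = -0.012869
  k=1: (−1)^2·4.8990/(2)·0.1747^1·0.9846^3 = +0.408580
d^2_{1,0}(2.7903) = -0.012869 +0.408580 = +0.395711
Attach z-rotation phases: D = e^{-i(1)(2.1173)}·(+0.395711)·e^{-i(0)(0.249)} = -0.205652-0.338074i

Re=-0.2057 Im=-0.3381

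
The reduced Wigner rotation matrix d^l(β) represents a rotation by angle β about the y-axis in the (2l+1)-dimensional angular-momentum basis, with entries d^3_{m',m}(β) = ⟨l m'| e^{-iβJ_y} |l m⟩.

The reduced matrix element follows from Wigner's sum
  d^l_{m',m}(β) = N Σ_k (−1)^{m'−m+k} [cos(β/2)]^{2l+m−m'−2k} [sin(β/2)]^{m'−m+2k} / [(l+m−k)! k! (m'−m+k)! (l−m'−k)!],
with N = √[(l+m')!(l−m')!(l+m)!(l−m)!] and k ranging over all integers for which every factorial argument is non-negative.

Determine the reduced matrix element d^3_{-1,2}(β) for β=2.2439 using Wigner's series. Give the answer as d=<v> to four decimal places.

d^3_{-1,2}(β=2.2439) via Wigner's sum:
Half-angle: c=0.433926, s=0.900948. N=√(2·24·120·1)=75.894664
Admissible k: 3..4 (factorial args all ≥0)
  k=3: (−1)^0·75.8947/(12)·0.4339^3·0.9009^3 = +0.377901
  k=4: (−1)^1·75.8947/(24)·0.4339^1·0.9009^5 = -0.814546
d^3_{-1,2}(2.2439) = +0.377901 -0.814546 = -0.436645

d=-0.4366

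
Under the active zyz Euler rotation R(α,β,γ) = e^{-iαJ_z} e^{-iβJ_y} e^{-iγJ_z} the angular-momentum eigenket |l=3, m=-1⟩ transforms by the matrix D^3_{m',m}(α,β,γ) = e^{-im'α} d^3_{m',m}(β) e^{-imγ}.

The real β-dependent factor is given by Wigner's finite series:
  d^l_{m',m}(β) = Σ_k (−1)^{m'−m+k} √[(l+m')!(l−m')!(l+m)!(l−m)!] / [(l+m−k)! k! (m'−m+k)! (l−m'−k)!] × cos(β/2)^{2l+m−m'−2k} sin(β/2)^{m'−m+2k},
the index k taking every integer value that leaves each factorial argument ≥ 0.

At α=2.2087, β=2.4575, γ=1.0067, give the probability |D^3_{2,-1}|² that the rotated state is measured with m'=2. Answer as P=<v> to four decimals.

Split into d^3_{2,-1}(β=2.4575) × two z-phases.
Half-angle: c=0.335416, s=0.942070. N=√(120·1·2·24)=75.894664
Admissible k: 0..1 (factorial args all ≥0)
  k=0: (−1)^3·75.8947/(12)·0.3354^3·0.9421^3 = -0.199540
  k=1: (−1)^4·75.8947/(24)·0.3354^1·0.9421^5 = +0.787045
d^3_{2,-1}(2.4575) = -0.199540 +0.787045 = +0.587505
|D^3_{2,-1}|² = |d^3_{2,-1}(β)|² = (+0.587505)² = 0.345163 (the z-rotation phases have unit modulus)

P=0.3452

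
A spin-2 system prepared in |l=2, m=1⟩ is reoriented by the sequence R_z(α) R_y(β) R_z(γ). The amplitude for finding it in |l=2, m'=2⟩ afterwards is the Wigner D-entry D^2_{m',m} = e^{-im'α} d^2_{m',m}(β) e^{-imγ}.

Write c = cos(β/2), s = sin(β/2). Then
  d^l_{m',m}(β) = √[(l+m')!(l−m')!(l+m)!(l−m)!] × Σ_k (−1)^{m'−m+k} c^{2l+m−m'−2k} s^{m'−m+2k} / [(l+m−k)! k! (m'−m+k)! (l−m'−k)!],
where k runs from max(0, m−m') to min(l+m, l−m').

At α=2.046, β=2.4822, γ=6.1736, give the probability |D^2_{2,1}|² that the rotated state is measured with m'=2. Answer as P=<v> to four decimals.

P=0.0041

D^2_{2,1}(2.046,2.4822,6.1736) = e^{-i·2·2.046}·d^2_{2,1}(2.4822)·e^{-i·1·6.1736}. Compute d first:
Half-angle: c=0.323756, s=0.946141. N=√(24·1·6·1)=12.000000
Admissible k: 0..0 (factorial args all ≥0)
  k=0: (−1)^1·12.0000/(6)·0.3238^3·0.9461^1 = -0.064215
d^2_{2,1}(2.4822) = -0.064215
|D^2_{2,1}|² = |d^2_{2,1}(β)|² = (-0.064215)² = 0.004124 (the z-rotation phases have unit modulus)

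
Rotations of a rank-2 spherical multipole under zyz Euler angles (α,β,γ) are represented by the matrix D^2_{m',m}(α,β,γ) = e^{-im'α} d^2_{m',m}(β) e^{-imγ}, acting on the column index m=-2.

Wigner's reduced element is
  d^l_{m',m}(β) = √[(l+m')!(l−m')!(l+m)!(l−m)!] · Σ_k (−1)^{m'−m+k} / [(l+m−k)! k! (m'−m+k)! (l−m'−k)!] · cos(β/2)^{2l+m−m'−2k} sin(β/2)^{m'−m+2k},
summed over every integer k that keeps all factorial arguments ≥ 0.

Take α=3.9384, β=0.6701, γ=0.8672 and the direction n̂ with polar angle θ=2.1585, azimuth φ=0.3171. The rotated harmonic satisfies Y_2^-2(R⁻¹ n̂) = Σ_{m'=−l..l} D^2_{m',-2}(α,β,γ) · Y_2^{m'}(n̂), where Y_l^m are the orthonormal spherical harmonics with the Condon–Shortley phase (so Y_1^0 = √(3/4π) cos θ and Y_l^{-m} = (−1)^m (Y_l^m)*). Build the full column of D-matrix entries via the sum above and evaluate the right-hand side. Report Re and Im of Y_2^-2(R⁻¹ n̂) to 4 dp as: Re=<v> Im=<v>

Need the full column D^2_{m',-2} for m'=−2..2 at α=3.9384, β=0.6701, γ=0.8672.
cos(β/2)=0.944394, sin(β/2)=0.328816
d^2_{-2,-2}: single k=0 term ⇒ +0.795450;  D = -0.781667-0.147432i
d^2_{-1,-2}: single k=0 term ⇒ -0.553915;  D = -0.453893+0.317495i
d^2_{0,-2}: single k=0 term ⇒ +0.236205;  D = -0.038472+0.233051i
d^2_{1,-2}: single k=0 term ⇒ -0.067150;  D = +0.039734+0.054132i
d^2_{2,-2}: single k=0 term ⇒ +0.011690;  D = +0.011574+0.001640i
Y_2^{m'}(θ=2.1585,φ=0.3171) and Σ D·Y over m':
  (-0.7817-0.1474i)·(+0.2155-0.1585i)  (-0.4539+0.3175i)·(-0.3387+0.1112i)  (-0.0385+0.2331i)·(-0.0245+0.0000i)  (+0.0397+0.0541i)·(+0.3387+0.1112i)  (+0.0116+0.0016i)·(+0.2155+0.1585i)
Y_2^-2(R⁻¹ n̂) = -0.062762-0.046626i

Re=-0.0628 Im=-0.0466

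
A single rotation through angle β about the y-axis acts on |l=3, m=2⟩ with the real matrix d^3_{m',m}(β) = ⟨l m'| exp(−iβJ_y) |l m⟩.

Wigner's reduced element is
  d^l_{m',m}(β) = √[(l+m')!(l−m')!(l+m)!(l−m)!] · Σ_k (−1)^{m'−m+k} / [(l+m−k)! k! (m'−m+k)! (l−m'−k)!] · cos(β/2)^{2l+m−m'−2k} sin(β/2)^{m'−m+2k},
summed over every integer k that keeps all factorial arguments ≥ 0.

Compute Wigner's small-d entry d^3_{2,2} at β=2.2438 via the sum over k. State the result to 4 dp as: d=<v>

d=-0.1373

d^3_{2,2}(β=2.2438) via Wigner's sum:
With c≡cos(β/2)=0.433971 and s≡sin(β/2)=0.900927, N=[120·1·120·1]^{1/2}=120.000000
Admissible k: 0..1 (factorial args all ≥0)
  k=0: (−1)^0·120.0000/(120)·0.4340^6·0.9009^0 = +0.006680
  k=1: (−1)^1·120.0000/(24)·0.4340^4·0.9009^2 = -0.143944
d^3_{2,2}(2.2438) = +0.006680 -0.143944 = -0.137264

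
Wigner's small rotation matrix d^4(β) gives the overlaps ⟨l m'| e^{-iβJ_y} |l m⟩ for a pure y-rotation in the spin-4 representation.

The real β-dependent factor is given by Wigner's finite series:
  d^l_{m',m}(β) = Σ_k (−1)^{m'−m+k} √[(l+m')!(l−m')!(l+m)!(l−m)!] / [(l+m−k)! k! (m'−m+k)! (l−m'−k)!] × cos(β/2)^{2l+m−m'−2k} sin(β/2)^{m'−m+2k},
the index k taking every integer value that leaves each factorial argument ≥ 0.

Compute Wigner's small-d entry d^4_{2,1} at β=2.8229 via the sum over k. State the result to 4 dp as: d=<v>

d^4_{2,1}(β=2.8229) via Wigner's sum:
With c≡cos(β/2)=0.158673 and s≡sin(β/2)=0.987331, N=[720·2·120·6]^{1/2}=1018.233765
Admissible k: 0..2 (factorial args all ≥0)
  k=0: (−1)^1·1018.2338/(240)·0.1587^7·0.9873^1 = -0.000011
  k=1: (−1)^2·1018.2338/(48)·0.1587^5·0.9873^3 = +0.002054
  k=2: (−1)^3·1018.2338/(72)·0.1587^3·0.9873^5 = -0.053007
d^4_{2,1}(2.8229) = -0.000011 +0.002054 -0.053007 = -0.050965

d=-0.0510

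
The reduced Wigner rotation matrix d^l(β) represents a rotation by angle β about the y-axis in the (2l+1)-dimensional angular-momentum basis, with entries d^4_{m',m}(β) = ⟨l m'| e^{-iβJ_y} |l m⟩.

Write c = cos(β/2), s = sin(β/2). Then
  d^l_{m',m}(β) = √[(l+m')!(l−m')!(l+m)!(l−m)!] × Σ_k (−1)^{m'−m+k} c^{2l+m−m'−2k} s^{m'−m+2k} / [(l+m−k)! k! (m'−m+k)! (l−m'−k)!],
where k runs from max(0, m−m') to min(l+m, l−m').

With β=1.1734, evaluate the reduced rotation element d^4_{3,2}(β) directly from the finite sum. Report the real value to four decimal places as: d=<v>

d^4_{3,2}(β=1.1734) via Wigner's sum:
With c≡cos(β/2)=0.832772 and s≡sin(β/2)=0.553616, N=[5040·1·720·2]^{1/2}=2693.993318
k∈{0,1} keeps every argument non-negative
  k=0: (−1)^1·2693.9933/(720)·0.8328^7·0.5536^1 = -0.575381
  k=1: (−1)^2·2693.9933/(240)·0.8328^5·0.5536^3 = +0.762855
d^4_{3,2}(1.1734) = -0.575381 +0.762855 = +0.187473

d=0.1875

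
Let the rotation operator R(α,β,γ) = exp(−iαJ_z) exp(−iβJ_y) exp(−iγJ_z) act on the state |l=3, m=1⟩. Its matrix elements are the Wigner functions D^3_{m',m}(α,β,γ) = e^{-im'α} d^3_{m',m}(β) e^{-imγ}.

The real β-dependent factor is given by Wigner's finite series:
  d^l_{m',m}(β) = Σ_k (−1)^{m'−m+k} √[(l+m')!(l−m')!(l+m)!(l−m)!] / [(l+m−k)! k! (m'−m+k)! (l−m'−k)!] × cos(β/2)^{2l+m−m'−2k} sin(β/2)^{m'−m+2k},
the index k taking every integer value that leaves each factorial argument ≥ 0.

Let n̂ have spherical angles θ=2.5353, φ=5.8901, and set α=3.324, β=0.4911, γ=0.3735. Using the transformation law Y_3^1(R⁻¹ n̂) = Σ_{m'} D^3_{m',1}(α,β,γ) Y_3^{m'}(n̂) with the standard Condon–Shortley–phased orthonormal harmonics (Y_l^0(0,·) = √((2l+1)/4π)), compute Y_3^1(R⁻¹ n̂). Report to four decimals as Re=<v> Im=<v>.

Need the full column D^3_{m',1} for m'=−3..3 at α=3.324, β=0.4911, γ=0.3735.
cos(β/2)=0.970004, sin(β/2)=0.243090
d^3_{-3,1}: single k=4 term ⇒ +0.012725;  D = -0.012534-0.002200i
d^3_{-2,1}: k∈[3..4] ⇒ +0.082918 -0.002604 = +0.080315;  D = +0.080312-0.000698i
d^3_{-1,1}: k∈[2..4] ⇒ +0.313891 -0.026285 +0.000206 = +0.287812;  D = -0.282573+0.054665i
d^3_{0,1}: k∈[1..3] ⇒ +0.723144 -0.136249 +0.002852 = +0.589747;  D = +0.549088-0.215185i
d^3_{1,1}: k∈[0..2] ⇒ +0.832991 -0.418521 +0.019714 = +0.434184;  D = -0.368805+0.229125i
d^3_{2,1}: k∈[0..1] ⇒ -0.660137 +0.082918 = -0.577218;  D = -0.426913+0.388492i
d^3_{3,1}: single k=0 term ⇒ +0.202616;  D = -0.122632+0.161290i
Y_3^{m'}(θ=2.5353,φ=5.8901) and Σ D·Y over m':
  (-0.0125-0.0022i)·(+0.0295+0.0714i)  (+0.0803-0.0007i)·(-0.1927-0.1930i)  (-0.2826+0.0547i)·(+0.4043+0.1676i)  (+0.5491-0.2152i)·(-0.1155+0.0000i)  (-0.3688+0.2291i)·(-0.4043+0.1676i)  (-0.4269+0.3885i)·(-0.1927+0.1930i)  (-0.1226+0.1613i)·(-0.0295+0.0714i)
Y_3^1(R⁻¹ n̂) = -0.092539-0.341938i

Re=-0.0925 Im=-0.3419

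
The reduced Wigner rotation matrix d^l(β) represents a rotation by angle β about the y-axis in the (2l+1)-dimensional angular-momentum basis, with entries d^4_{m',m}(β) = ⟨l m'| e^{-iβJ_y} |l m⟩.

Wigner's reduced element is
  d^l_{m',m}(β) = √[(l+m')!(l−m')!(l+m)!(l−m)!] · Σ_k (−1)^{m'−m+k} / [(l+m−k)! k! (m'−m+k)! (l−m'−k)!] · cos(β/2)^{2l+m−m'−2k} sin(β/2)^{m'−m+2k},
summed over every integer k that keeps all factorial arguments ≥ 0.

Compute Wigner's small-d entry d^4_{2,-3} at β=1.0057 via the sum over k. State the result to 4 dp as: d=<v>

d^4_{2,-3}(β=1.0057) via Wigner's sum:
Half-angle: c=0.876213, s=0.481925. N=√(720·2·1·5040)=2693.993318
Admissible k: 0..1 (factorial args all ≥0)
  k=0: (−1)^5·2693.9933/(240)·0.8762^3·0.4819^5 = -0.196295
  k=1: (−1)^6·2693.9933/(720)·0.8762^1·0.4819^7 = +0.019794
d^4_{2,-3}(1.0057) = -0.196295 +0.019794 = -0.176501

d=-0.1765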